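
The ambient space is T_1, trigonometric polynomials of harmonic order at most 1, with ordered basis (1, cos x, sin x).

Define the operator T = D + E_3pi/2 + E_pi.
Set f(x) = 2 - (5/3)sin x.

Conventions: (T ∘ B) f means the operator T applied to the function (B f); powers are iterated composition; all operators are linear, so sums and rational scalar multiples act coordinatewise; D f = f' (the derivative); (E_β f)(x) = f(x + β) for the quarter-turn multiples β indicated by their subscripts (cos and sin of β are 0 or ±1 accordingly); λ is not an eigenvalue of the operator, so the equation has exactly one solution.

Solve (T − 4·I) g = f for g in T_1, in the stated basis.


write g with unknown coordinates in the stated basis and equate coefficients in (T − 4·I) g = f
solving from the highest basis element down gives g = -1 + (1/3)sin x
check: T g = -2 - (1/3)sin x
so T g − 4·g = 2 - (5/3)sin x = f ✓

the result is g(x) = -1 + (1/3)sin x


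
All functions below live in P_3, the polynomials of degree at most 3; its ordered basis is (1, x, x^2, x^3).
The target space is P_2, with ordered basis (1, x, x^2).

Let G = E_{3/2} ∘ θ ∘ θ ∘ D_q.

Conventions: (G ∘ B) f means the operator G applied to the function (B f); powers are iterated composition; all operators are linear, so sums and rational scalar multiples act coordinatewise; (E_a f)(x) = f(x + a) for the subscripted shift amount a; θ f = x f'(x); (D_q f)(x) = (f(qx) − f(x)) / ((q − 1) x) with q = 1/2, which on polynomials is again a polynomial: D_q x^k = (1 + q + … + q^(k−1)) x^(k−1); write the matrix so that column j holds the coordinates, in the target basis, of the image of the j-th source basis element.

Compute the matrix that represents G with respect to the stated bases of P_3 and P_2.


image of 1: 0
image of x: 0
image of x^2: (3/2)x + 9/4
image of x^3: 7x^2 + 21x + 63/4
each image's coordinates form column j of the matrix

the matrix is [[0, 0, 9/4, 63/4]; [0, 0, 3/2, 21]; [0, 0, 0, 7]] (rows listed top to bottom)


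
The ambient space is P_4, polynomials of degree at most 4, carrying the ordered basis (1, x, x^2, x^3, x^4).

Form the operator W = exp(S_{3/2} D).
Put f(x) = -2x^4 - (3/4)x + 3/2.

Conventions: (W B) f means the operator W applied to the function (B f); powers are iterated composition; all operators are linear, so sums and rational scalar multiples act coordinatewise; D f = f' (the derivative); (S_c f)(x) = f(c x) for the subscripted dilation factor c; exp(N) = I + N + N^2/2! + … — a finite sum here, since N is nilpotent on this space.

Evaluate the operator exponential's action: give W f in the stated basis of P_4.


g(x) = -2x^4 - 27x^3 - (729/8)x^2 - (735/8)x - 705/32

order-1 term: -27x^3 - 3/4
order-2 term: -(729/8)x^2
order-3 term: -(729/8)x
order-4 term: -729/32
the series for exp(S_{3/2} D) f terminates at order 4
exp(S_{3/2} D) f = -2x^4 - 27x^3 - (729/8)x^2 - (735/8)x - 705/32


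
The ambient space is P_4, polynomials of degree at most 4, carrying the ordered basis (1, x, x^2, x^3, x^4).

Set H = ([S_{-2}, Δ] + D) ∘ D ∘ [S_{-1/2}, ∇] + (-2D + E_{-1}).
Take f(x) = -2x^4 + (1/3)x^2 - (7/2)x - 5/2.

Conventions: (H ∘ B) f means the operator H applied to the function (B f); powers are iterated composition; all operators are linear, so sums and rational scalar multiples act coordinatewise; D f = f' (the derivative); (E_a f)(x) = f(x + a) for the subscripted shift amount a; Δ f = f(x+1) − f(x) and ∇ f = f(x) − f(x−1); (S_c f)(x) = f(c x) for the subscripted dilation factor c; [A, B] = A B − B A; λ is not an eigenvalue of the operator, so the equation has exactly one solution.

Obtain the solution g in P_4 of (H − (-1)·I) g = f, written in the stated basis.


the image equals g(x) = -x^4 - 6x^3 - (143/6)x^2 - 55x - 1163/24

write g with unknown coordinates in the stated basis and equate coefficients in (H − (-1)·I) g = f
solving from the highest basis element down gives g = -x^4 - 6x^3 - (143/6)x^2 - 55x - 1163/24
check: H g = -x^4 + 6x^3 + (145/6)x^2 + (103/2)x + 1103/24
so H g − (-1)·g = -2x^4 + (1/3)x^2 - (7/2)x - 5/2 = f ✓


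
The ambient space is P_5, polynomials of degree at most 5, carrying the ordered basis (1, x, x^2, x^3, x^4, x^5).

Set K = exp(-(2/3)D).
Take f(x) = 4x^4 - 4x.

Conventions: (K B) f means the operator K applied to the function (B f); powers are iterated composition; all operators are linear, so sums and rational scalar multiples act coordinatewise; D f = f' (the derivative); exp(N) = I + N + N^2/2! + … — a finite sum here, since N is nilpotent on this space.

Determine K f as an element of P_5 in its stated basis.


order-1 term: -(32/3)x^3 + 8/3
order-2 term: (32/3)x^2
order-3 term: -(128/27)x
order-4 term: 64/81
the series for exp(-(2/3)D) f terminates at order 4
exp(-(2/3)D) f = 4x^4 - (32/3)x^3 + (32/3)x^2 - (236/27)x + 280/81

the result is g(x) = 4x^4 - (32/3)x^3 + (32/3)x^2 - (236/27)x + 280/81


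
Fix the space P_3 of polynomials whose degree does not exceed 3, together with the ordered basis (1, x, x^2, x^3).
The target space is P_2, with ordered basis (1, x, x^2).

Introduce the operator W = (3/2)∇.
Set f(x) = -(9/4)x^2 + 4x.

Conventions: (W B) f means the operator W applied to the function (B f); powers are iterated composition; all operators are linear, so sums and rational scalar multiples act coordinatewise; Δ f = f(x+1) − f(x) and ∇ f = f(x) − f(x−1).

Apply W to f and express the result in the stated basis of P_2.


∇ f = -(9/2)x + 25/4
((3/2)∇) f = -(27/4)x + 75/8

the result is g(x) = -(27/4)x + 75/8


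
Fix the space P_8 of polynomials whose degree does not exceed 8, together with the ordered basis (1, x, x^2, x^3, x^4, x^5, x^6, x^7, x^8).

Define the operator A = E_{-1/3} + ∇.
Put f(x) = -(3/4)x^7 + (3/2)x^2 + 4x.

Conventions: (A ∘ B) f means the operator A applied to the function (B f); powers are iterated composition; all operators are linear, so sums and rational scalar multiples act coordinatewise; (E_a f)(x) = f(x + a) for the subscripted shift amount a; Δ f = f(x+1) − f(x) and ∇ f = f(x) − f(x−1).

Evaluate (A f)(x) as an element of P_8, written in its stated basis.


E_{-1/3} f = -(3/4)x^7 + (7/4)x^6 - (7/4)x^5 + (35/36)x^4 - (35/108)x^3 + (169/108)x^2 + (2909/972)x - 3401/2916
∇ f = -(21/4)x^6 + (63/4)x^5 - (105/4)x^4 + (105/4)x^3 - (63/4)x^2 + (33/4)x + 7/4
(E_{-1/3} + ∇) f = -(3/4)x^7 - (7/2)x^6 + 14x^5 - (455/18)x^4 + (700/27)x^3 - (383/27)x^2 + (2732/243)x + 851/1458

the result is g(x) = -(3/4)x^7 - (7/2)x^6 + 14x^5 - (455/18)x^4 + (700/27)x^3 - (383/27)x^2 + (2732/243)x + 851/1458


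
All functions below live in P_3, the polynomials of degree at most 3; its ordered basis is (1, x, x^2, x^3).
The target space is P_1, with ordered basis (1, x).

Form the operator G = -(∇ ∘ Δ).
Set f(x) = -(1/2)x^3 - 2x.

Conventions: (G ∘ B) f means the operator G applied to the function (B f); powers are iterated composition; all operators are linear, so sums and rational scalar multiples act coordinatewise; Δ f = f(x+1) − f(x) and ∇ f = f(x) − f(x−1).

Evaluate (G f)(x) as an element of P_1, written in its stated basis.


the image equals g(x) = 3x

Δ f = -(3/2)x^2 - (3/2)x - 5/2
∇ Δ f = -3x
(-(∇ ∘ Δ)) f = 3x


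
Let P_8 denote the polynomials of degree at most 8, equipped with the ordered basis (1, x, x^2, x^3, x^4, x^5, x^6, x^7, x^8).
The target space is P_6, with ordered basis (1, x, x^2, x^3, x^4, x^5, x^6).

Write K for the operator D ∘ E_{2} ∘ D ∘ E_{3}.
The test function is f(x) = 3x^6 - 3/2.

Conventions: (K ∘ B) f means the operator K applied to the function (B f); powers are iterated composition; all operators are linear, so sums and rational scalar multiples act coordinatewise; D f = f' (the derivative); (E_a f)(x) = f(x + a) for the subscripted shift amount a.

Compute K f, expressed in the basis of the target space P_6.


E_{3} f = 3x^6 + 54x^5 + 405x^4 + 1620x^3 + 3645x^2 + 4374x + 4371/2
D E_{3} f = 18x^5 + 270x^4 + 1620x^3 + 4860x^2 + 7290x + 4374
E_{2} D E_{3} f = 18x^5 + 450x^4 + 4500x^3 + 22500x^2 + 56250x + 56250
D E_{2} D E_{3} f = 90x^4 + 1800x^3 + 13500x^2 + 45000x + 56250

g(x) = 90x^4 + 1800x^3 + 13500x^2 + 45000x + 56250


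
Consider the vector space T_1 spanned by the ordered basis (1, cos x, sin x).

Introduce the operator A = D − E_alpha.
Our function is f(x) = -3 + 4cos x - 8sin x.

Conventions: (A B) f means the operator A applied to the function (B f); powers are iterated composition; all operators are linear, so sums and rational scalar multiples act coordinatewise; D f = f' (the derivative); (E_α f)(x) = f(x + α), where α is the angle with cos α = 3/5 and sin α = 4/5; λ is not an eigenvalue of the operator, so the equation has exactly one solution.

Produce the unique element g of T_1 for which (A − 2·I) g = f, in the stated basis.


write g with unknown coordinates in the stated basis and equate coefficients in (A − 2·I) g = f
solving from the highest basis element down gives g = 1 - (22/17)cos x + (54/17)sin x
check: A g = -1 + (24/17)cos x - (28/17)sin x
so A g − 2·g = -3 + 4cos x - 8sin x = f ✓

the result is g(x) = 1 - (22/17)cos x + (54/17)sin x


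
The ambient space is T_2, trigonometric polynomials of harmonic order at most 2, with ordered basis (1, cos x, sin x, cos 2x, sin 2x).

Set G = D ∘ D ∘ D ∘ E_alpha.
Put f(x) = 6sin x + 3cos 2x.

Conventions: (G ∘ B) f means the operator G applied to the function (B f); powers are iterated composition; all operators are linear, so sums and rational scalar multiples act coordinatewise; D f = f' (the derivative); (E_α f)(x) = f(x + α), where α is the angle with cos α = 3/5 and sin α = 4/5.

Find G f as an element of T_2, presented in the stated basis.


the image equals g(x) = -(18/5)cos x + (24/5)sin x + (576/25)cos 2x - (168/25)sin 2x

E_alpha f = (24/5)cos x + (18/5)sin x - (21/25)cos 2x - (72/25)sin 2x
D E_alpha f = (18/5)cos x - (24/5)sin x - (144/25)cos 2x + (42/25)sin 2x
D D E_alpha f = -(24/5)cos x - (18/5)sin x + (84/25)cos 2x + (288/25)sin 2x
D D D E_alpha f = -(18/5)cos x + (24/5)sin x + (576/25)cos 2x - (168/25)sin 2x


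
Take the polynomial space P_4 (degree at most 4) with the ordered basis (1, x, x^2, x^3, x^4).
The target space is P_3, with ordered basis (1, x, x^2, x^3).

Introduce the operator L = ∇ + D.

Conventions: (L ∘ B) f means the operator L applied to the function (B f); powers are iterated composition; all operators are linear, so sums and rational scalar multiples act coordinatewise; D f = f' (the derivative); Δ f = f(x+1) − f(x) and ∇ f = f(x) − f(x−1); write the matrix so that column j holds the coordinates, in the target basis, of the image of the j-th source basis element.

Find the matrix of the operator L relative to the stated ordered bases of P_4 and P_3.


image of 1: 0
image of x: 2
image of x^2: 4x - 1
image of x^3: 6x^2 - 3x + 1
image of x^4: 8x^3 - 6x^2 + 4x - 1
each image's coordinates form column j of the matrix

the matrix is [[0, 2, -1, 1, -1]; [0, 0, 4, -3, 4]; [0, 0, 0, 6, -6]; [0, 0, 0, 0, 8]] (rows listed top to bottom)


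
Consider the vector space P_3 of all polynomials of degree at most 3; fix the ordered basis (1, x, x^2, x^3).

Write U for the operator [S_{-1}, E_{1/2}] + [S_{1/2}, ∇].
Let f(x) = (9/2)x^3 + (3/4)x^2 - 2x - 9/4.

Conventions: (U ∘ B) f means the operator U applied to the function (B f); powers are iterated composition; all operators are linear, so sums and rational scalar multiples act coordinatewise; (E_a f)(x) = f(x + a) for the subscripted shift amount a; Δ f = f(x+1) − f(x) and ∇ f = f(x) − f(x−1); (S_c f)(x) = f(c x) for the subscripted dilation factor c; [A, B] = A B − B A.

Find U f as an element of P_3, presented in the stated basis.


g(x) = (243/16)x^2 - (99/16)x + 3/2

E_{1/2} f = (9/2)x^3 + (15/2)x^2 + (17/8)x - 5/2
S_{-1} E_{1/2} f = -(9/2)x^3 + (15/2)x^2 - (17/8)x - 5/2
S_{-1} f = -(9/2)x^3 + (3/4)x^2 + 2x - 9/4
E_{1/2} S_{-1} f = -(9/2)x^3 - 6x^2 - (5/8)x - 13/8
[S_{-1}, E_{1/2}] f = (27/2)x^2 - (3/2)x - 7/8
∇ f = (27/2)x^2 - 12x + 7/4
S_{1/2} ∇ f = (27/8)x^2 - 6x + 7/4
S_{1/2} f = (9/16)x^3 + (3/16)x^2 - x - 9/4
∇ S_{1/2} f = (27/16)x^2 - (21/16)x - 5/8
[S_{1/2}, ∇] f = (27/16)x^2 - (75/16)x + 19/8
([S_{-1}, E_{1/2}] + [S_{1/2}, ∇]) f = (243/16)x^2 - (99/16)x + 3/2


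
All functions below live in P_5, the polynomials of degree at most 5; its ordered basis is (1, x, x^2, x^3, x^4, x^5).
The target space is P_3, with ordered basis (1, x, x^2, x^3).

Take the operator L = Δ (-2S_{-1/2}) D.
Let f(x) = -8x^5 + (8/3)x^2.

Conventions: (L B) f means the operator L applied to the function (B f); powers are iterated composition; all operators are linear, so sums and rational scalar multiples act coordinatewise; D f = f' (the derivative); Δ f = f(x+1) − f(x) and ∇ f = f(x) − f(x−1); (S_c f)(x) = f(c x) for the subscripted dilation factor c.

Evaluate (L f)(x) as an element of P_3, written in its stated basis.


g(x) = 20x^3 + 30x^2 + 20x + 31/3

D f = -40x^4 + (16/3)x
S_{-1/2} D f = -(5/2)x^4 - (8/3)x
(-2S_{-1/2}) D f = 5x^4 + (16/3)x
Δ (-2S_{-1/2}) D f = 20x^3 + 30x^2 + 20x + 31/3


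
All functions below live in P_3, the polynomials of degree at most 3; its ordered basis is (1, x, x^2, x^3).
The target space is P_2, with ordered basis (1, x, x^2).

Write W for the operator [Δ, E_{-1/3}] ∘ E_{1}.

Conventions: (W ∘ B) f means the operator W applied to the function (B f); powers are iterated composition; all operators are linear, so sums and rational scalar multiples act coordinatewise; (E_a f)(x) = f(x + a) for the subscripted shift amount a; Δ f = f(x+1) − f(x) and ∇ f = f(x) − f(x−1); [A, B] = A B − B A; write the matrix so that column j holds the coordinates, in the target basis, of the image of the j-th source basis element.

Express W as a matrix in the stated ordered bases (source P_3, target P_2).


image of 1: 0
image of x: 0
image of x^2: 0
image of x^3: 0
each image's coordinates form column j of the matrix

the matrix is [[0, 0, 0, 0]; [0, 0, 0, 0]; [0, 0, 0, 0]] (rows listed top to bottom)


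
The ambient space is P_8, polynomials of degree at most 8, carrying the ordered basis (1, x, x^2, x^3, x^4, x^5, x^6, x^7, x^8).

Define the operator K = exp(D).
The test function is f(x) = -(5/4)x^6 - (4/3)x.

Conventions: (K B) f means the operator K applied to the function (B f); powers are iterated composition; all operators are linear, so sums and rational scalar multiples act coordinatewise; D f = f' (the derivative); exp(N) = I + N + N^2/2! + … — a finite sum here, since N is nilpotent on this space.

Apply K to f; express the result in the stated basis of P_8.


g(x) = -(5/4)x^6 - (15/2)x^5 - (75/4)x^4 - 25x^3 - (75/4)x^2 - (53/6)x - 31/12

order-1 term: -(15/2)x^5 - 4/3
order-2 term: -(75/4)x^4
order-3 term: -25x^3
order-4 term: -(75/4)x^2
order-5 term: -(15/2)x
order-6 term: -5/4
the series for exp(D) f terminates at order 6
exp(D) f = -(5/4)x^6 - (15/2)x^5 - (75/4)x^4 - 25x^3 - (75/4)x^2 - (53/6)x - 31/12


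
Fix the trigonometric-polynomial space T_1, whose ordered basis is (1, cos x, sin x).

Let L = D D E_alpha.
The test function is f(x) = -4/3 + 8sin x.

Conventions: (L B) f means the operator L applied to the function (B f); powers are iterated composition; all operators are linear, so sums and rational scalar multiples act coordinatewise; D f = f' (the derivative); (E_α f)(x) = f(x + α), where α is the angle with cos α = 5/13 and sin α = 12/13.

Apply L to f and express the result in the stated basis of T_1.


E_alpha f = -4/3 + (96/13)cos x + (40/13)sin x
D E_alpha f = (40/13)cos x - (96/13)sin x
D D E_alpha f = -(96/13)cos x - (40/13)sin x

g(x) = -(96/13)cos x - (40/13)sin x


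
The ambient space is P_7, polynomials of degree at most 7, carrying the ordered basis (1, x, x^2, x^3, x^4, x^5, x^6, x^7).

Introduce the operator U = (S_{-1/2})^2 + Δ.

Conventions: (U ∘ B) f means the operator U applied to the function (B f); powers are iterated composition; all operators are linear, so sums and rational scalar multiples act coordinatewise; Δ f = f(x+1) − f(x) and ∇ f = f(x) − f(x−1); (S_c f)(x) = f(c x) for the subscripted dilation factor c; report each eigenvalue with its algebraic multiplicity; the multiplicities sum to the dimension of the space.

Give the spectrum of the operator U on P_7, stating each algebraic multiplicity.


image of 1: 1
image of x: (1/4)x + 1
image of x^2: (1/16)x^2 + 2x + 1
image of x^3: (1/64)x^3 + 3x^2 + 3x + 1
image of x^4: (1/256)x^4 + 4x^3 + 6x^2 + 4x + 1
image of x^5: (1/1024)x^5 + 5x^4 + 10x^3 + 10x^2 + 5x + 1
image of x^6: (1/4096)x^6 + 6x^5 + 15x^4 + 20x^3 + 15x^2 + 6x + 1
image of x^7: (1/16384)x^7 + 7x^6 + 21x^5 + 35x^4 + 35x^3 + 21x^2 + 7x + 1
the matrix is upper triangular; its diagonal is (1, 1/4, 1/16, 1/64, 1/256, 1/1024, 1/4096, 1/16384)
for a triangular matrix the eigenvalues are the diagonal entries, with algebraic multiplicity their repetition count

λ = 1/16384 (multiplicity 1), λ = 1/4096 (multiplicity 1), λ = 1/1024 (multiplicity 1), λ = 1/256 (multiplicity 1), λ = 1/64 (multiplicity 1), λ = 1/16 (multiplicity 1), λ = 1/4 (multiplicity 1), λ = 1 (multiplicity 1)


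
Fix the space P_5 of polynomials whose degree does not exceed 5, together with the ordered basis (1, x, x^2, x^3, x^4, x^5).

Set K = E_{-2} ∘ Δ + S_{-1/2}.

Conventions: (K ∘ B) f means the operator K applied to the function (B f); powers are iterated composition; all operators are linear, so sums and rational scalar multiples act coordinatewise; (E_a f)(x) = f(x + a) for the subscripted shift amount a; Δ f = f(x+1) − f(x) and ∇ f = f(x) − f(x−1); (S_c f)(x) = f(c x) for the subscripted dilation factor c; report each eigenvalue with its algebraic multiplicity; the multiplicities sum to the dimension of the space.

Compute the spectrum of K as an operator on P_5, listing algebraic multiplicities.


image of 1: 1
image of x: -(1/2)x + 1
image of x^2: (1/4)x^2 + 2x - 3
image of x^3: -(1/8)x^3 + 3x^2 - 9x + 7
image of x^4: (1/16)x^4 + 4x^3 - 18x^2 + 28x - 15
image of x^5: -(1/32)x^5 + 5x^4 - 30x^3 + 70x^2 - 75x + 31
the matrix is upper triangular; its diagonal is (1, -1/2, 1/4, -1/8, 1/16, -1/32)
for a triangular matrix the eigenvalues are the diagonal entries, with algebraic multiplicity their repetition count

λ = -1/2 (multiplicity 1), λ = -1/8 (multiplicity 1), λ = -1/32 (multiplicity 1), λ = 1/16 (multiplicity 1), λ = 1/4 (multiplicity 1), λ = 1 (multiplicity 1)


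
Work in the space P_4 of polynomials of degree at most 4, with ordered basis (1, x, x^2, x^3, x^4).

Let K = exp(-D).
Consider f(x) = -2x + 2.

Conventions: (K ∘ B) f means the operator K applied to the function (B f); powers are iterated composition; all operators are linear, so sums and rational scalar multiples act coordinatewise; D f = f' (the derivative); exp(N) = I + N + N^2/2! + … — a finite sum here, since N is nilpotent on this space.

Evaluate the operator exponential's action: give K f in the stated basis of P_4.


order-1 term: 2
the series for exp(-D) f terminates at order 1
exp(-D) f = -2x + 4

the result is g(x) = -2x + 4


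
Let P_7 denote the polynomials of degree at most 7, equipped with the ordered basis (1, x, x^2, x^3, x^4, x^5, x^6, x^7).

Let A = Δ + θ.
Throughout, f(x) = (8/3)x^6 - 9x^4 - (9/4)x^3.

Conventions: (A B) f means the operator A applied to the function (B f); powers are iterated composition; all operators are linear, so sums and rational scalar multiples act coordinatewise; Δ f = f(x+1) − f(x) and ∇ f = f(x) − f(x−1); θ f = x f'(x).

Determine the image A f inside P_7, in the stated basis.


the result is g(x) = 16x^6 + 16x^5 + 4x^4 + (127/12)x^3 - (83/4)x^2 - (107/4)x - 103/12

Δ f = 16x^5 + 40x^4 + (52/3)x^3 - (83/4)x^2 - (107/4)x - 103/12
θ f = 16x^6 - 36x^4 - (27/4)x^3
(Δ + θ) f = 16x^6 + 16x^5 + 4x^4 + (127/12)x^3 - (83/4)x^2 - (107/4)x - 103/12


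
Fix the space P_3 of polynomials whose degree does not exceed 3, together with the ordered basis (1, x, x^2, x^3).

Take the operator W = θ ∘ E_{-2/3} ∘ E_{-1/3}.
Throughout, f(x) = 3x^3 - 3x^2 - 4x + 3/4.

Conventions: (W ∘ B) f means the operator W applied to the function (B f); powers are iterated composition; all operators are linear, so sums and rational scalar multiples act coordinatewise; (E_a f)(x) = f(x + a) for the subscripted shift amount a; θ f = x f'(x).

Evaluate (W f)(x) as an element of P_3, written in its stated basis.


E_{-1/3} f = 3x^3 - 6x^2 - x + 59/36
E_{-2/3} E_{-1/3} f = 3x^3 - 12x^2 + 11x - 5/4
θ E_{-2/3} E_{-1/3} f = 9x^3 - 24x^2 + 11x

the image equals g(x) = 9x^3 - 24x^2 + 11x


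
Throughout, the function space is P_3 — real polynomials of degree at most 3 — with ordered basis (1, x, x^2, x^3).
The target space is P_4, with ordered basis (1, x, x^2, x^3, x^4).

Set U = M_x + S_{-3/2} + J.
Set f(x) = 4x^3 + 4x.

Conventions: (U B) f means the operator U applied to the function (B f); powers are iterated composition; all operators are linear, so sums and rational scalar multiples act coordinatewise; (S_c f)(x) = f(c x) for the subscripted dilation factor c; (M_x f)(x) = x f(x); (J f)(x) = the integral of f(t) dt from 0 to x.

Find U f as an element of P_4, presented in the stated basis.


the image equals g(x) = 5x^4 - (27/2)x^3 + 6x^2 - 6x

M_x f = 4x^4 + 4x^2
S_{-3/2} f = -(27/2)x^3 - 6x
J f = x^4 + 2x^2
(M_x + S_{-3/2} + J) f = 5x^4 - (27/2)x^3 + 6x^2 - 6x


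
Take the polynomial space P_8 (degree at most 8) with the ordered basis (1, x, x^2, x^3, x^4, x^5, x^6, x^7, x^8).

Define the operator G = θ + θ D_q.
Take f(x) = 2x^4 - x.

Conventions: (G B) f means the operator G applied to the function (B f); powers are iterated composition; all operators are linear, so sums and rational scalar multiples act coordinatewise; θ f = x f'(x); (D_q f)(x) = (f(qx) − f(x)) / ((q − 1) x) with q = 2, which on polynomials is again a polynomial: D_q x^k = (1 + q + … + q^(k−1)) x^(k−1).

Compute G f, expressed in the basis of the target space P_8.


the result is g(x) = 8x^4 + 90x^3 - x

θ f = 8x^4 - x
D_q f = 30x^3 - 1
θ D_q f = 90x^3
(θ + θ D_q) f = 8x^4 + 90x^3 - x


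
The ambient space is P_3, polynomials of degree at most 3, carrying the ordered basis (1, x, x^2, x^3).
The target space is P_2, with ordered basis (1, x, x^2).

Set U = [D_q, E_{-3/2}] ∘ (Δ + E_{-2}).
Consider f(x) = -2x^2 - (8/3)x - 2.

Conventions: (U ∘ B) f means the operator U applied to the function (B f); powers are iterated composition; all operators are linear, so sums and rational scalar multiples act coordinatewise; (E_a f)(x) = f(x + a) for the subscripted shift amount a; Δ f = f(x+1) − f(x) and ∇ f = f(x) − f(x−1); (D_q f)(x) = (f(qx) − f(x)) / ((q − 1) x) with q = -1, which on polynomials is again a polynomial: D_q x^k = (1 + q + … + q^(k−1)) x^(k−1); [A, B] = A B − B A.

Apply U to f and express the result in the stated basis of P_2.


Δ f = -4x - 14/3
E_{-2} f = -2x^2 + (16/3)x - 14/3
(Δ + E_{-2}) f = -2x^2 + (4/3)x - 28/3
E_{-3/2} (Δ + E_{-2}) f = -2x^2 + (22/3)x - 95/6
D_q E_{-3/2} (Δ + E_{-2}) f = 22/3
D_q (Δ + E_{-2}) f = 4/3
E_{-3/2} D_q (Δ + E_{-2}) f = 4/3
[D_q, E_{-3/2}] (Δ + E_{-2}) f = 6

g(x) = 6


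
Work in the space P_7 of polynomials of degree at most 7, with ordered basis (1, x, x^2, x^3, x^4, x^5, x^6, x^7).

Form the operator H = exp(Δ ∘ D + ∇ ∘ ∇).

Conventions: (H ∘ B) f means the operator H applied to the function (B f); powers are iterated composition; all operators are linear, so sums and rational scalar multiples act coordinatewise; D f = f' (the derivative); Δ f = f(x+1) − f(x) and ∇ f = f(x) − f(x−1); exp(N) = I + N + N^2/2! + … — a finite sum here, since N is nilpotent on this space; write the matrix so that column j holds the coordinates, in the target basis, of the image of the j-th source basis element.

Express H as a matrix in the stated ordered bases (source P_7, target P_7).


the matrix is [[1, 0, 4, -3, 66, -145, 2198, -9149]; [0, 1, 0, 12, -12, 330, -870, 15386]; [0, 0, 1, 0, 24, -30, 990, -3045]; [0, 0, 0, 1, 0, 40, -60, 2310]; [0, 0, 0, 0, 1, 0, 60, -105]; [0, 0, 0, 0, 0, 1, 0, 84]; [0, 0, 0, 0, 0, 0, 1, 0]; [0, 0, 0, 0, 0, 0, 0, 1]] (rows listed top to bottom)

image of 1: 1
image of x: x
image of x^2: x^2 + 4
image of x^3: x^3 + 12x - 3
image of x^4: x^4 + 24x^2 - 12x + 66
image of x^5: x^5 + 40x^3 - 30x^2 + 330x - 145
image of x^6: x^6 + 60x^4 - 60x^3 + 990x^2 - 870x + 2198
image of x^7: x^7 + 84x^5 - 105x^4 + 2310x^3 - 3045x^2 + 15386x - 9149
each image's coordinates form column j of the matrix


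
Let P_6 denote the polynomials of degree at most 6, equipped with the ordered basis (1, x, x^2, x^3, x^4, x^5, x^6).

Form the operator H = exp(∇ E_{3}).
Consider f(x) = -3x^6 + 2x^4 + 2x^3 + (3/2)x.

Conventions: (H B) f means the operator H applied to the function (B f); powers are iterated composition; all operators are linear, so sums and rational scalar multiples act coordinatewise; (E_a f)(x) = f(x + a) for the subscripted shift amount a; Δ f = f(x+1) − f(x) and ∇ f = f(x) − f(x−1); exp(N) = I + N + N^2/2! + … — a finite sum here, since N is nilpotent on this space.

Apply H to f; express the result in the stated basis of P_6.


the image equals g(x) = -3x^6 - 18x^5 - 268x^4 - 2090x^3 - 11037x^2 - (75037/2)x - 122151/2

order-1 term: -18x^5 - 225x^4 - 1132x^3 - 2859x^2 - 3616x - 3651/2
order-2 term: -45x^4 - 900x^3 - 6783x^2 - 22824x - 28921
order-3 term: -60x^3 - 1350x^2 - 10162x - 25588
order-4 term: -45x^2 - 900x - 4513
order-5 term: -18x - 225
order-6 term: -3
the series for exp(∇ E_{3}) f terminates at order 6
exp(∇ E_{3}) f = -3x^6 - 18x^5 - 268x^4 - 2090x^3 - 11037x^2 - (75037/2)x - 122151/2


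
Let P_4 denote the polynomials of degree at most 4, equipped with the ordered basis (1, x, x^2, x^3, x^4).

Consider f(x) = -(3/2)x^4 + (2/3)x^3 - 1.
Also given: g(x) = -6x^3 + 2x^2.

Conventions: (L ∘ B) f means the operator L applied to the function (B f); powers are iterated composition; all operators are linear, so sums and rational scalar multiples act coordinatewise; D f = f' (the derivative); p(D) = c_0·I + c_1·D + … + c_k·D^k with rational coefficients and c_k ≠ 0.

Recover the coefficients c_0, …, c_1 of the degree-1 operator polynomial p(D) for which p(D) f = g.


c_0 = 0, c_1 = 1

D^0 f = -(3/2)x^4 + (2/3)x^3 - 1
D^1 f = -6x^3 + 2x^2
matching coefficients of g against c_0 f + c_1 Df + … from the top degree down determines the c_i
solution: c_0 = 0, c_1 = 1


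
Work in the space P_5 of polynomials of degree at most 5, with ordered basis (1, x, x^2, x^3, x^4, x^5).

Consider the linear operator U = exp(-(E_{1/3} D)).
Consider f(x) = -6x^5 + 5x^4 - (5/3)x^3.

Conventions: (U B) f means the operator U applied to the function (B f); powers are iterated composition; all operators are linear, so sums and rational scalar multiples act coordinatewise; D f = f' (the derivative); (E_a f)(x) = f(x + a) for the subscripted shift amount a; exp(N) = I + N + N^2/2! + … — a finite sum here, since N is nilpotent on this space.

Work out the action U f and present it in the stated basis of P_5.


order-1 term: 30x^4 + 20x^3 + 5x^2 + (10/9)x + 5/27
order-2 term: -60x^3 - 90x^2 - 45x - 70/9
order-3 term: 60x^2 + 100x + 125/3
order-4 term: -30x - 35
order-5 term: 6
the series for exp(-(E_{1/3} D)) f terminates at order 5
exp(-(E_{1/3} D)) f = -6x^5 + 35x^4 - (125/3)x^3 - 25x^2 + (235/9)x + 137/27

the result is g(x) = -6x^5 + 35x^4 - (125/3)x^3 - 25x^2 + (235/9)x + 137/27


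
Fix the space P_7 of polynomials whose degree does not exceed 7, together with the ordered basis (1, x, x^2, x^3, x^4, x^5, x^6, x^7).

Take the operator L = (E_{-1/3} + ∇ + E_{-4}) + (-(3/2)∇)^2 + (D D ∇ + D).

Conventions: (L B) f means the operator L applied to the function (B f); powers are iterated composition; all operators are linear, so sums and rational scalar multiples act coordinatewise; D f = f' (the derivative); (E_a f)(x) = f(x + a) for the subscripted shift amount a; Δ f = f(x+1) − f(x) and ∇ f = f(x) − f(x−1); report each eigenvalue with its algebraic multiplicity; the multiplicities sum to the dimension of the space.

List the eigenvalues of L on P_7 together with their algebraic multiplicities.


image of 1: 2
image of x: 2x - 7/3
image of x^2: 2x^2 - (14/3)x + 353/18
image of x^3: 2x^3 - 7x^2 + (353/6)x - 3809/54
image of x^4: 2x^4 - (28/3)x^3 + (353/3)x^2 - (7618/27)x + 44471/162
image of x^5: 2x^5 - (35/3)x^4 + (1765/9)x^3 - (19045/27)x^2 + (222355/162)x - 520265/486
image of x^6: 2x^6 - 14x^5 + (1765/6)x^4 - (38090/27)x^3 + (222355/54)x^2 - (520265/81)x + 6130163/1458
image of x^7: 2x^7 - (49/3)x^6 + (2471/6)x^5 - (133315/54)x^4 + (1556485/162)x^3 - (3641855/162)x^2 + (42911141/1458)x - 72715565/4374
the matrix is upper triangular; its diagonal is (2, 2, 2, 2, 2, 2, 2, 2)
for a triangular matrix the eigenvalues are the diagonal entries, with algebraic multiplicity their repetition count

λ = 2 (multiplicity 8)


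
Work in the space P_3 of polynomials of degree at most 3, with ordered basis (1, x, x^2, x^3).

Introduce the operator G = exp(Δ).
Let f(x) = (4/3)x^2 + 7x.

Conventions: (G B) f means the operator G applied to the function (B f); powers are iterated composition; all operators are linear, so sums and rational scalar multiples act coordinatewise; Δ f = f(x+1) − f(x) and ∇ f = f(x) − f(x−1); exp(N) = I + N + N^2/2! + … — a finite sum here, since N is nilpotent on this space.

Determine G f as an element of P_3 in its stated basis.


the image equals g(x) = (4/3)x^2 + (29/3)x + 29/3

order-1 term: (8/3)x + 25/3
order-2 term: 4/3
the series for exp(Δ) f terminates at order 2
exp(Δ) f = (4/3)x^2 + (29/3)x + 29/3


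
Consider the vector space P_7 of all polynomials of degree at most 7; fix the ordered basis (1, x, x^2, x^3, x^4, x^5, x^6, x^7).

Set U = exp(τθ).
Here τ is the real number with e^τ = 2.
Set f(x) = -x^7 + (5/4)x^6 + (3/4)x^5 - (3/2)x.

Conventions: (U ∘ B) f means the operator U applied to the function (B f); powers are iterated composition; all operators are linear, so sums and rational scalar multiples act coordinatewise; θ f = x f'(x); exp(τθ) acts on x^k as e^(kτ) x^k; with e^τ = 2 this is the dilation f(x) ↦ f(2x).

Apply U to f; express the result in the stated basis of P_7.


the image equals g(x) = -128x^7 + 80x^6 + 24x^5 - 3x

exp(τθ) x^k = e^(kτ) x^k; with e^τ = 2 this sends x^k to 2^k x^k
x ↦ 2 x
x^5 ↦ 32 x^5
x^6 ↦ 64 x^6
x^7 ↦ 128 x^7
applying this coordinatewise to f: exp(τθ) f = -128x^7 + 80x^6 + 24x^5 - 3x


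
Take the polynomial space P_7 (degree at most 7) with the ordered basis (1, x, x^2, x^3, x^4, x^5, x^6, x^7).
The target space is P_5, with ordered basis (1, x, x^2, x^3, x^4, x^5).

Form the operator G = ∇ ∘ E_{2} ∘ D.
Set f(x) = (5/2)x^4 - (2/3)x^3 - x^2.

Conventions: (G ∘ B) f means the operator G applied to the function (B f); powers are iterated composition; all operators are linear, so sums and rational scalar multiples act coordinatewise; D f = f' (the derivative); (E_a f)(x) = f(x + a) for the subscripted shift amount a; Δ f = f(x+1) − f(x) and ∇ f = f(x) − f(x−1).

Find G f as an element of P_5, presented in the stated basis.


D f = 10x^3 - 2x^2 - 2x
E_{2} D f = 10x^3 + 58x^2 + 110x + 68
∇ E_{2} D f = 30x^2 + 86x + 62

the result is g(x) = 30x^2 + 86x + 62


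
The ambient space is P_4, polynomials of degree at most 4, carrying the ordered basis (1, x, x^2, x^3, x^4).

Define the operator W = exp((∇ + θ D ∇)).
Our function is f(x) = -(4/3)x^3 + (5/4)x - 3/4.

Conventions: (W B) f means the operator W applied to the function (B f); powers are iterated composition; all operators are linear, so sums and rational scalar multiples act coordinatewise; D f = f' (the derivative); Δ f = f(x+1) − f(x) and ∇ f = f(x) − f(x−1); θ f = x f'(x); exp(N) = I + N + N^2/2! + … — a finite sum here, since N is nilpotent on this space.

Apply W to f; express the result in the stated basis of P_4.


order-1 term: -4x^2 - 4x - 1/12
order-2 term: -4x
order-3 term: -4/3
the series for exp((∇ + θ D ∇)) f terminates at order 3
exp((∇ + θ D ∇)) f = -(4/3)x^3 - 4x^2 - (27/4)x - 13/6

the image equals g(x) = -(4/3)x^3 - 4x^2 - (27/4)x - 13/6


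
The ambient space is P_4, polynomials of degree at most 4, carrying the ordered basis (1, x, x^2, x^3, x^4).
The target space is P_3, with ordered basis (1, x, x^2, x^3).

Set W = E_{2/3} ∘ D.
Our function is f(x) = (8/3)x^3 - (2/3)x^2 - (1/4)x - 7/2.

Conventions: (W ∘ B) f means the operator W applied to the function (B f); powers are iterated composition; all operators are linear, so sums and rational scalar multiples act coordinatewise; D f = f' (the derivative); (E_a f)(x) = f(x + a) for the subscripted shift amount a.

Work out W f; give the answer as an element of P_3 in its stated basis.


D f = 8x^2 - (4/3)x - 1/4
E_{2/3} D f = 8x^2 + (28/3)x + 29/12

the result is g(x) = 8x^2 + (28/3)x + 29/12


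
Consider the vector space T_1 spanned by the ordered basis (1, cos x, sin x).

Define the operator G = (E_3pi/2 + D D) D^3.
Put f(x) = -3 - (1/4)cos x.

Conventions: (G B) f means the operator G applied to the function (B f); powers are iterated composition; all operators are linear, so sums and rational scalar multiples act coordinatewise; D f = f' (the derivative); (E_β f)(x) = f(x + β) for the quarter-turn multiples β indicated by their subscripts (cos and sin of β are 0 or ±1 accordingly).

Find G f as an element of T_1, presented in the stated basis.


D f = (1/4)sin x
D D f = (1/4)cos x
D D D f = -(1/4)sin x
E_3pi/2 D^3 f = (1/4)cos x
D D^3 f = -(1/4)cos x
D D D^3 f = (1/4)sin x
(E_3pi/2 + D D) D^3 f = (1/4)cos x + (1/4)sin x

g(x) = (1/4)cos x + (1/4)sin x


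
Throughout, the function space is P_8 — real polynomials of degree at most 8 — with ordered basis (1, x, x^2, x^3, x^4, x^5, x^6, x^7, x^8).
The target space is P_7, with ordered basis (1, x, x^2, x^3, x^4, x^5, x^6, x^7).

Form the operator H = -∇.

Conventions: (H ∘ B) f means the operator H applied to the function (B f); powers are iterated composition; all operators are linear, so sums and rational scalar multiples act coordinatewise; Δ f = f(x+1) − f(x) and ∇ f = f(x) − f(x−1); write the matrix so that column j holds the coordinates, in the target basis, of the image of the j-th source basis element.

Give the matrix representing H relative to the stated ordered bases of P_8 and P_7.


the matrix is [[0, -1, 1, -1, 1, -1, 1, -1, 1]; [0, 0, -2, 3, -4, 5, -6, 7, -8]; [0, 0, 0, -3, 6, -10, 15, -21, 28]; [0, 0, 0, 0, -4, 10, -20, 35, -56]; [0, 0, 0, 0, 0, -5, 15, -35, 70]; [0, 0, 0, 0, 0, 0, -6, 21, -56]; [0, 0, 0, 0, 0, 0, 0, -7, 28]; [0, 0, 0, 0, 0, 0, 0, 0, -8]] (rows listed top to bottom)

image of 1: 0
image of x: -1
image of x^2: -2x + 1
image of x^3: -3x^2 + 3x - 1
image of x^4: -4x^3 + 6x^2 - 4x + 1
image of x^5: -5x^4 + 10x^3 - 10x^2 + 5x - 1
image of x^6: -6x^5 + 15x^4 - 20x^3 + 15x^2 - 6x + 1
image of x^7: -7x^6 + 21x^5 - 35x^4 + 35x^3 - 21x^2 + 7x - 1
image of x^8: -8x^7 + 28x^6 - 56x^5 + 70x^4 - 56x^3 + 28x^2 - 8x + 1
each image's coordinates form column j of the matrix


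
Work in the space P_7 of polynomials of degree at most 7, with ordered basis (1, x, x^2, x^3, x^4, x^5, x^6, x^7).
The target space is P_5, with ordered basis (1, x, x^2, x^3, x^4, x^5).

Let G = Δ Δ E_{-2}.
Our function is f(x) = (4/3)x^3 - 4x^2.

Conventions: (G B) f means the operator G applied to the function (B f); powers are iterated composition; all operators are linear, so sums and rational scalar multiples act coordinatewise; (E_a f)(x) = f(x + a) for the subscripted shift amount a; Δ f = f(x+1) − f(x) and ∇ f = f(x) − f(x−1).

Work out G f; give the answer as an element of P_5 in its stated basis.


the result is g(x) = 8x - 16

E_{-2} f = (4/3)x^3 - 12x^2 + 32x - 80/3
Δ E_{-2} f = 4x^2 - 20x + 64/3
Δ Δ E_{-2} f = 8x - 16


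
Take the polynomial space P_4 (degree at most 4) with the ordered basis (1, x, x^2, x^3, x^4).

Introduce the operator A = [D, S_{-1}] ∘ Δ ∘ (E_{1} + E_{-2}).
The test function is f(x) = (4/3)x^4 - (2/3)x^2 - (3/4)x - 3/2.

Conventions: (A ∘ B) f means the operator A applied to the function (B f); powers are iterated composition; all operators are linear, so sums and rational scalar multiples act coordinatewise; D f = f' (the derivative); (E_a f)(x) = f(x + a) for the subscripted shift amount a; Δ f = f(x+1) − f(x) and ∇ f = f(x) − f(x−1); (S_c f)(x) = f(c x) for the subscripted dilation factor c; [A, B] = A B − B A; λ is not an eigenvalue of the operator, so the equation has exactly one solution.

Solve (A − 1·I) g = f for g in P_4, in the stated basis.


write g with unknown coordinates in the stated basis and equate coefficients in (A − 1·I) g = f
solving from the highest basis element down gives g = -(4/3)x^4 + (194/3)x^2 + (3/4)x - 733/2
check: A g = 64x^2 - 368
so A g − 1·g = (4/3)x^4 - (2/3)x^2 - (3/4)x - 3/2 = f ✓

the image equals g(x) = -(4/3)x^4 + (194/3)x^2 + (3/4)x - 733/2


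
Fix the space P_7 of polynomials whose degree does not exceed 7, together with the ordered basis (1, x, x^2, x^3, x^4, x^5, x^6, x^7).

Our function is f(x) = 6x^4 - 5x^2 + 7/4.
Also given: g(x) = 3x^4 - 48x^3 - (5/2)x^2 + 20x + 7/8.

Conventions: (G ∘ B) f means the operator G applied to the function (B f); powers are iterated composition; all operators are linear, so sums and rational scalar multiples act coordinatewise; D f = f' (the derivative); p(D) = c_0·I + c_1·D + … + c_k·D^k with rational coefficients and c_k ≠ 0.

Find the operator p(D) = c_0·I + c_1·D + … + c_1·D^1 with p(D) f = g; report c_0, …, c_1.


D^0 f = 6x^4 - 5x^2 + 7/4
D^1 f = 24x^3 - 10x
matching coefficients of g against c_0 f + c_1 Df + … from the top degree down determines the c_i
solution: c_0 = 1/2, c_1 = -2

c_0 = 1/2, c_1 = -2


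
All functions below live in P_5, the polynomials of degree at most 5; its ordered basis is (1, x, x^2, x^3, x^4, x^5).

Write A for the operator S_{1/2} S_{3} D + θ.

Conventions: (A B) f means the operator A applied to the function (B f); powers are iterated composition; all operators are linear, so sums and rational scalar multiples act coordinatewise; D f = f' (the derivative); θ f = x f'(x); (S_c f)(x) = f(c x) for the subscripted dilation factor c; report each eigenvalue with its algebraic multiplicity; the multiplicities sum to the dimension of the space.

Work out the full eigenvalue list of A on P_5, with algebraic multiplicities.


image of 1: 0
image of x: x + 1
image of x^2: 2x^2 + 3x
image of x^3: 3x^3 + (27/4)x^2
image of x^4: 4x^4 + (27/2)x^3
image of x^5: 5x^5 + (405/16)x^4
the matrix is upper triangular; its diagonal is (0, 1, 2, 3, 4, 5)
for a triangular matrix the eigenvalues are the diagonal entries, with algebraic multiplicity their repetition count

λ = 0 (multiplicity 1), λ = 1 (multiplicity 1), λ = 2 (multiplicity 1), λ = 3 (multiplicity 1), λ = 4 (multiplicity 1), λ = 5 (multiplicity 1)


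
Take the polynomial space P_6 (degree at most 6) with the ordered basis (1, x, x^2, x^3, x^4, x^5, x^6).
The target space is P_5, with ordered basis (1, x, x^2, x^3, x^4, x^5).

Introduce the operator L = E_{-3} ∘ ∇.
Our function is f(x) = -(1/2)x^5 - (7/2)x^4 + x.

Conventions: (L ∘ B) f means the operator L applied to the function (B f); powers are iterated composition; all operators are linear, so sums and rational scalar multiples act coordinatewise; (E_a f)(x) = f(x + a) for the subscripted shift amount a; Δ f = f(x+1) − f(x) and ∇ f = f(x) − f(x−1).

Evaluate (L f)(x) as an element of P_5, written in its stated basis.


∇ f = -(5/2)x^4 - 9x^3 + 16x^2 - (23/2)x + 4
E_{-3} ∇ f = -(5/2)x^4 + 21x^3 - 38x^2 - (161/2)x + 223

the image equals g(x) = -(5/2)x^4 + 21x^3 - 38x^2 - (161/2)x + 223


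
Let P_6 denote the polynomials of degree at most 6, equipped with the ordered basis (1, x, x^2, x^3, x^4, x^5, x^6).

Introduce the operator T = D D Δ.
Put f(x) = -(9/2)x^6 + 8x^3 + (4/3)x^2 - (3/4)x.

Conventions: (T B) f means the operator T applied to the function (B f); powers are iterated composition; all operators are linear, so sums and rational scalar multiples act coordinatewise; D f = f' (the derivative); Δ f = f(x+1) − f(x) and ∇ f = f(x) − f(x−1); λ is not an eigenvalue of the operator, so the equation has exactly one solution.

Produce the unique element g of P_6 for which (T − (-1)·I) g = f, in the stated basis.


the image equals g(x) = -(9/2)x^6 + 548x^3 + (2434/3)x^2 + (2157/4)x - 3153

write g with unknown coordinates in the stated basis and equate coefficients in (T − (-1)·I) g = f
solving from the highest basis element down gives g = -(9/2)x^6 + 548x^3 + (2434/3)x^2 + (2157/4)x - 3153
check: T g = -540x^3 - 810x^2 - 540x + 3153
so T g − (-1)·g = -(9/2)x^6 + 8x^3 + (4/3)x^2 - (3/4)x = f ✓
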